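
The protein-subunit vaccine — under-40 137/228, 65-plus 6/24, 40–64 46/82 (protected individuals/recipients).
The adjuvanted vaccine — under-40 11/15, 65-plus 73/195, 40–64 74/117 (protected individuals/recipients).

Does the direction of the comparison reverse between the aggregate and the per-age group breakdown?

Under-40: the protein-subunit vaccine 137/228 = 60.1%, the adjuvanted vaccine 11/15 = 73.3% → the adjuvanted vaccine
65-plus: the protein-subunit vaccine 6/24 = 25.0%, the adjuvanted vaccine 73/195 = 37.4% → the adjuvanted vaccine
40–64: the protein-subunit vaccine 46/82 = 56.1%, the adjuvanted vaccine 74/117 = 63.2% → the adjuvanted vaccine
Overall: the protein-subunit vaccine 189/334 = 56.6%, the adjuvanted vaccine 158/327 = 48.3% → the protein-subunit vaccine
The adjuvanted vaccine wins each age group but the protein-subunit vaccine wins overall — the comparison reverses. The adjuvanted vaccine's recipients skew toward 65-plus, which has a lower base rate.

Yes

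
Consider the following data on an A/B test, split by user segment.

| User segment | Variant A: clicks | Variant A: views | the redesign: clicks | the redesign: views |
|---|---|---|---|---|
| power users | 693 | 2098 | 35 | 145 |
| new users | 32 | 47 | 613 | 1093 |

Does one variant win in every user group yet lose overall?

Power users: Variant A 693/2098 = 33.0%, the redesign 35/145 = 24.1% → Variant A
New users: Variant A 32/47 = 68.1%, the redesign 613/1093 = 56.1% → Variant A
Overall: Variant A 725/2145 = 33.8%, the redesign 648/1238 = 52.3% → the redesign
Variant A wins each user group but the redesign wins overall — the comparison reverses. Variant A's views skew toward power users, which has a lower base rate.

Yes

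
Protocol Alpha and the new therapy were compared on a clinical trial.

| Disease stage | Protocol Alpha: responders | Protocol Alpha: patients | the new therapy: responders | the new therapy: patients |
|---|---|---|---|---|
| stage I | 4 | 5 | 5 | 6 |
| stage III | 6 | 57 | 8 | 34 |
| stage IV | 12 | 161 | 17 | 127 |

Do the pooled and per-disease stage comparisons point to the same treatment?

Yes

Stage I: Protocol Alpha 4/5 = 80.0%, the new therapy 5/6 = 83.3% → the new therapy
Stage III: Protocol Alpha 6/57 = 10.5%, the new therapy 8/34 = 23.5% → the new therapy
Stage IV: Protocol Alpha 12/161 = 7.5%, the new therapy 17/127 = 13.4% → the new therapy
Overall: Protocol Alpha 22/223 = 9.9%, the new therapy 30/167 = 18.0% → the new therapy
The new therapy wins overall and in every disease group — no reversal.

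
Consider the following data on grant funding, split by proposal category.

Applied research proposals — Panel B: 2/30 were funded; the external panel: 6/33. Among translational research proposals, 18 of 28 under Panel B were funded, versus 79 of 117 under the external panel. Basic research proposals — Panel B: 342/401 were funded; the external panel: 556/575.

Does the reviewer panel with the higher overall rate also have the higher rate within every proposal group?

Yes

Applied research: Panel B 2/30 = 6.7%, the external panel 6/33 = 18.2% → the external panel
Translational research: Panel B 18/28 = 64.3%, the external panel 79/117 = 67.5% → the external panel
Basic research: Panel B 342/401 = 85.3%, the external panel 556/575 = 96.7% → the external panel
Overall: Panel B 362/459 = 78.9%, the external panel 641/725 = 88.4% → the external panel
The external panel wins overall and in every proposal group — no reversal.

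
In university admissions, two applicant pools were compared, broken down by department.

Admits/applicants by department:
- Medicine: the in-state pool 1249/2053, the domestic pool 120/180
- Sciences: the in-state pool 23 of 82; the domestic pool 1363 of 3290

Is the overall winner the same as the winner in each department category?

No

Medicine: the in-state pool 1249/2053 = 60.8%, the domestic pool 120/180 = 66.7% → the domestic pool
Sciences: the in-state pool 23/82 = 28.0%, the domestic pool 1363/3290 = 41.4% → the domestic pool
Overall: the in-state pool 1272/2135 = 59.6%, the domestic pool 1483/3470 = 42.7% → the in-state pool
The domestic pool wins each department group but the in-state pool wins overall — the comparison reverses. The domestic pool's applicants skew toward Sciences, which has a lower base rate.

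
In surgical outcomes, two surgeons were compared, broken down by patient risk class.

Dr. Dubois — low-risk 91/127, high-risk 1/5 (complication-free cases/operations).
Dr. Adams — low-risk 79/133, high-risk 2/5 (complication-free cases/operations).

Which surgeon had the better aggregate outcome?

Dr. Dubois

Low-risk: Dr. Dubois 91/127 = 71.7%, Dr. Adams 79/133 = 59.4% → Dr. Dubois
High-risk: Dr. Dubois 1/5 = 20.0%, Dr. Adams 2/5 = 40.0% → Dr. Adams
Overall: Dr. Dubois 92/132 = 69.7%, Dr. Adams 81/138 = 58.7% → Dr. Dubois
(Neither sweeps every patient risk group, but Dr. Dubois has the higher pooled rate.)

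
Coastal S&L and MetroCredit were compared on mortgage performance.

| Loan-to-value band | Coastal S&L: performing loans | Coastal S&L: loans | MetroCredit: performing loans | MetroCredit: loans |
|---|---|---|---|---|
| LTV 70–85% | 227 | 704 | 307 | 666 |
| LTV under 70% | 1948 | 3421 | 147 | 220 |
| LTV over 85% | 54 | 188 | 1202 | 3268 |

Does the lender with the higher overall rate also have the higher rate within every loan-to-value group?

No

LTV 70–85%: Coastal S&L 227/704 = 32.2%, MetroCredit 307/666 = 46.1% → MetroCredit
LTV under 70%: Coastal S&L 1948/3421 = 56.9%, MetroCredit 147/220 = 66.8% → MetroCredit
LTV over 85%: Coastal S&L 54/188 = 28.7%, MetroCredit 1202/3268 = 36.8% → MetroCredit
Overall: Coastal S&L 2229/4313 = 51.7%, MetroCredit 1656/4154 = 39.9% → Coastal S&L
MetroCredit wins each loan-to-value group but Coastal S&L wins overall — the comparison reverses. MetroCredit's loans skew toward LTV over 85%, which has a lower base rate.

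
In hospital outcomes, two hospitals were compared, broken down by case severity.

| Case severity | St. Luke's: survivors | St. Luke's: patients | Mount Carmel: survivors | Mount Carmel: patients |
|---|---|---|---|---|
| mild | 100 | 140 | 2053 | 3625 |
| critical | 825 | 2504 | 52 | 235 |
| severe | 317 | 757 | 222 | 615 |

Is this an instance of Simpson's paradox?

Yes

Mild: St. Luke's 100/140 = 71.4%, Mount Carmel 2053/3625 = 56.6% → St. Luke's
Critical: St. Luke's 825/2504 = 32.9%, Mount Carmel 52/235 = 22.1% → St. Luke's
Severe: St. Luke's 317/757 = 41.9%, Mount Carmel 222/615 = 36.1% → St. Luke's
Overall: St. Luke's 1242/3401 = 36.5%, Mount Carmel 2327/4475 = 52.0% → Mount Carmel
St. Luke's wins each case group but Mount Carmel wins overall — the comparison reverses. St. Luke's's patients skew toward critical, which has a lower base rate.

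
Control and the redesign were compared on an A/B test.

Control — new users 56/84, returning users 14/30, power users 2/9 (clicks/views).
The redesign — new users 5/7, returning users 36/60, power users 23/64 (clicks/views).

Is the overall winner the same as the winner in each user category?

No

New users: Control 56/84 = 66.7%, the redesign 5/7 = 71.4% → the redesign
Returning users: Control 14/30 = 46.7%, the redesign 36/60 = 60.0% → the redesign
Power users: Control 2/9 = 22.2%, the redesign 23/64 = 35.9% → the redesign
Overall: Control 72/123 = 58.5%, the redesign 64/131 = 48.9% → Control
The redesign wins each user group but Control wins overall — the comparison reverses. The redesign's views skew toward power users, which has a lower base rate.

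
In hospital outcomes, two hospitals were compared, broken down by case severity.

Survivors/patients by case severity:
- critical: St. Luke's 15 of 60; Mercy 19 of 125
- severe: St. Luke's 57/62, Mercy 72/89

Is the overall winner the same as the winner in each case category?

Critical: St. Luke's 15/60 = 25.0%, Mercy 19/125 = 15.2% → St. Luke's
Severe: St. Luke's 57/62 = 91.9%, Mercy 72/89 = 80.9% → St. Luke's
Overall: St. Luke's 72/122 = 59.0%, Mercy 91/214 = 42.5% → St. Luke's
St. Luke's wins overall and in every case group — no reversal.

Yes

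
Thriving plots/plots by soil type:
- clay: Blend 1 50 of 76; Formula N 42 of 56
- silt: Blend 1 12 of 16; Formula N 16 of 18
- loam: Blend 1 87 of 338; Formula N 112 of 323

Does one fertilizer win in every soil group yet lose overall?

Clay: Blend 1 50/76 = 65.8%, Formula N 42/56 = 75.0% → Formula N
Silt: Blend 1 12/16 = 75.0%, Formula N 16/18 = 88.9% → Formula N
Loam: Blend 1 87/338 = 25.7%, Formula N 112/323 = 34.7% → Formula N
Overall: Blend 1 149/430 = 34.7%, Formula N 170/397 = 42.8% → Formula N
Formula N wins overall and in every soil group — no reversal.

No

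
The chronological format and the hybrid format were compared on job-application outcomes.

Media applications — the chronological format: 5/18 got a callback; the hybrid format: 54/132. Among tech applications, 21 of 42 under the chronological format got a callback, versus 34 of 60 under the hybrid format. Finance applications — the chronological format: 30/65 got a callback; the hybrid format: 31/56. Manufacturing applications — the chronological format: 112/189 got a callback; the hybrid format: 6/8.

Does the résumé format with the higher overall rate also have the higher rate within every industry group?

No

Media: the chronological format 5/18 = 27.8%, the hybrid format 54/132 = 40.9% → the hybrid format
Tech: the chronological format 21/42 = 50.0%, the hybrid format 34/60 = 56.7% → the hybrid format
Finance: the chronological format 30/65 = 46.2%, the hybrid format 31/56 = 55.4% → the hybrid format
Manufacturing: the chronological format 112/189 = 59.3%, the hybrid format 6/8 = 75.0% → the hybrid format
Overall: the chronological format 168/314 = 53.5%, the hybrid format 125/256 = 48.8% → the chronological format
The hybrid format wins each industry group but the chronological format wins overall — the comparison reverses. The hybrid format's applications skew toward media, which has a lower base rate.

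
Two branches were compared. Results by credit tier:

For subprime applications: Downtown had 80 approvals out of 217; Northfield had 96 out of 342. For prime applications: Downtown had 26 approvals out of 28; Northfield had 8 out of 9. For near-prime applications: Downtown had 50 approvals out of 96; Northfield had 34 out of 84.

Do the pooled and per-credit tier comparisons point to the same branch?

Subprime: Downtown 80/217 = 36.9%, Northfield 96/342 = 28.1% → Downtown
Prime: Downtown 26/28 = 92.9%, Northfield 8/9 = 88.9% → Downtown
Near-prime: Downtown 50/96 = 52.1%, Northfield 34/84 = 40.5% → Downtown
Overall: Downtown 156/341 = 45.7%, Northfield 138/435 = 31.7% → Downtown
Downtown wins overall and in every credit group — no reversal.

Yes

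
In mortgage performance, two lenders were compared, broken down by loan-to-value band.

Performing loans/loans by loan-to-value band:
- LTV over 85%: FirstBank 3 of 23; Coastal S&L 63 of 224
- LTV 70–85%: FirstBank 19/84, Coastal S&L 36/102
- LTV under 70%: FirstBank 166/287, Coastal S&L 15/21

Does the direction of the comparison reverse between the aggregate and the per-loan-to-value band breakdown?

Yes

LTV over 85%: FirstBank 3/23 = 13.0%, Coastal S&L 63/224 = 28.1% → Coastal S&L
LTV 70–85%: FirstBank 19/84 = 22.6%, Coastal S&L 36/102 = 35.3% → Coastal S&L
LTV under 70%: FirstBank 166/287 = 57.8%, Coastal S&L 15/21 = 71.4% → Coastal S&L
Overall: FirstBank 188/394 = 47.7%, Coastal S&L 114/347 = 32.9% → FirstBank
Coastal S&L wins each loan-to-value group but FirstBank wins overall — the comparison reverses. Coastal S&L's loans skew toward LTV over 85%, which has a lower base rate.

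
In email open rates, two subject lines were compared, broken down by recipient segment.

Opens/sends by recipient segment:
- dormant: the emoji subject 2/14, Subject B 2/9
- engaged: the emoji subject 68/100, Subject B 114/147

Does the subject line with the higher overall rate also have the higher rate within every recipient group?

Dormant: the emoji subject 2/14 = 14.3%, Subject B 2/9 = 22.2% → Subject B
Engaged: the emoji subject 68/100 = 68.0%, Subject B 114/147 = 77.6% → Subject B
Overall: the emoji subject 70/114 = 61.4%, Subject B 116/156 = 74.4% → Subject B
Subject B wins overall and in every recipient group — no reversal.

Yes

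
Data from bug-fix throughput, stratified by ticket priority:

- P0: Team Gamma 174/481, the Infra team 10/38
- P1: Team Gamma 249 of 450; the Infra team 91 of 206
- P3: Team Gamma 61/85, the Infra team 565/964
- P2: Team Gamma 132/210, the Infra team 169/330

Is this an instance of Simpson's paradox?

P0: Team Gamma 174/481 = 36.2%, the Infra team 10/38 = 26.3% → Team Gamma
P1: Team Gamma 249/450 = 55.3%, the Infra team 91/206 = 44.2% → Team Gamma
P3: Team Gamma 61/85 = 71.8%, the Infra team 565/964 = 58.6% → Team Gamma
P2: Team Gamma 132/210 = 62.9%, the Infra team 169/330 = 51.2% → Team Gamma
Overall: Team Gamma 616/1226 = 50.2%, the Infra team 835/1538 = 54.3% → the Infra team
Team Gamma wins each ticket group but the Infra team wins overall — the comparison reverses. Team Gamma's tickets skew toward P0, which has a lower base rate.

Yes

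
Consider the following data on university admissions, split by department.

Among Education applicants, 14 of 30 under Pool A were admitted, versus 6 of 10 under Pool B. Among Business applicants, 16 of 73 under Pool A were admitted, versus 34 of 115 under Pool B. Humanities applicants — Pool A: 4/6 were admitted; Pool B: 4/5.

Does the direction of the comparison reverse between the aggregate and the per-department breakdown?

Education: Pool A 14/30 = 46.7%, Pool B 6/10 = 60.0% → Pool B
Business: Pool A 16/73 = 21.9%, Pool B 34/115 = 29.6% → Pool B
Humanities: Pool A 4/6 = 66.7%, Pool B 4/5 = 80.0% → Pool B
Overall: Pool A 34/109 = 31.2%, Pool B 44/130 = 33.8% → Pool B
Pool B wins overall and in every department group — no reversal.

No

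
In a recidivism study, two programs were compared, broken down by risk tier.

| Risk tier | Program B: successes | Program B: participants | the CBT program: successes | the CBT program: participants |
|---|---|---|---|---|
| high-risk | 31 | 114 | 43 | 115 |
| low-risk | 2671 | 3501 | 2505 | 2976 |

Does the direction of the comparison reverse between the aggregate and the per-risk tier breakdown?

No

High-risk: Program B 31/114 = 27.2%, the CBT program 43/115 = 37.4% → the CBT program
Low-risk: Program B 2671/3501 = 76.3%, the CBT program 2505/2976 = 84.2% → the CBT program
Overall: Program B 2702/3615 = 74.7%, the CBT program 2548/3091 = 82.4% → the CBT program
The CBT program wins overall and in every risk group — no reversal.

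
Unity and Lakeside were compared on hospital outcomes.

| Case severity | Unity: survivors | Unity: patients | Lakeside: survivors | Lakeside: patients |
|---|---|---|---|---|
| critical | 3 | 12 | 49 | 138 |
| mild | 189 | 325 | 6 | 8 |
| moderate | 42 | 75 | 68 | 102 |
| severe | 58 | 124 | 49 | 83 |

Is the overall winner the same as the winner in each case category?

Critical: Unity 3/12 = 25.0%, Lakeside 49/138 = 35.5% → Lakeside
Mild: Unity 189/325 = 58.2%, Lakeside 6/8 = 75.0% → Lakeside
Moderate: Unity 42/75 = 56.0%, Lakeside 68/102 = 66.7% → Lakeside
Severe: Unity 58/124 = 46.8%, Lakeside 49/83 = 59.0% → Lakeside
Overall: Unity 292/536 = 54.5%, Lakeside 172/331 = 52.0% → Unity
Lakeside wins each case group but Unity wins overall — the comparison reverses. Lakeside's patients skew toward critical, which has a lower base rate.

No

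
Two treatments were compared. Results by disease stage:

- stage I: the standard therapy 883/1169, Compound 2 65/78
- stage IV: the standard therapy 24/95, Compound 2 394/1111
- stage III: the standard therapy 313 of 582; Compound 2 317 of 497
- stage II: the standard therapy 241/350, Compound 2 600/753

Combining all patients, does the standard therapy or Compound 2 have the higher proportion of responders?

Stage I: the standard therapy 883/1169 = 75.5%, Compound 2 65/78 = 83.3% → Compound 2
Stage IV: the standard therapy 24/95 = 25.3%, Compound 2 394/1111 = 35.5% → Compound 2
Stage III: the standard therapy 313/582 = 53.8%, Compound 2 317/497 = 63.8% → Compound 2
Stage II: the standard therapy 241/350 = 68.9%, Compound 2 600/753 = 79.7% → Compound 2
Overall: the standard therapy 1461/2196 = 66.5%, Compound 2 1376/2439 = 56.4% → the standard therapy
(Compound 2 wins every disease group but the standard therapy wins overall — Compound 2's patients skew toward the low-rate stage IV group.)

the standard therapy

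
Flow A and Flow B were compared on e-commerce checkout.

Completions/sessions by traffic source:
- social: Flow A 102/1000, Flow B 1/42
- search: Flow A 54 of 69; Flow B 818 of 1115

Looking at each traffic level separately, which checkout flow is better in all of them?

Social: Flow A 102/1000 = 10.2%, Flow B 1/42 = 2.4% → Flow A
Search: Flow A 54/69 = 78.3%, Flow B 818/1115 = 73.4% → Flow A
Flow A has the higher rate in both groups.

Flow A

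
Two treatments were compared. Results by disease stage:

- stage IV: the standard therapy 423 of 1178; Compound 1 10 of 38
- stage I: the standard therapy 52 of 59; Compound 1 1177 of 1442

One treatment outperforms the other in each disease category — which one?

the standard therapy

Stage IV: the standard therapy 423/1178 = 35.9%, Compound 1 10/38 = 26.3% → the standard therapy
Stage I: the standard therapy 52/59 = 88.1%, Compound 1 1177/1442 = 81.6% → the standard therapy
The standard therapy has the higher rate in both groups.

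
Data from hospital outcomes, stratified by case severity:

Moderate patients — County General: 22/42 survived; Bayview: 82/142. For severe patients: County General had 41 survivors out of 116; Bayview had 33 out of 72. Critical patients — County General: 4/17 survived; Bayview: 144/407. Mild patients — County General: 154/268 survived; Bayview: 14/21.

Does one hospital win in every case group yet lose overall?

Moderate: County General 22/42 = 52.4%, Bayview 82/142 = 57.7% → Bayview
Severe: County General 41/116 = 35.3%, Bayview 33/72 = 45.8% → Bayview
Critical: County General 4/17 = 23.5%, Bayview 144/407 = 35.4% → Bayview
Mild: County General 154/268 = 57.5%, Bayview 14/21 = 66.7% → Bayview
Overall: County General 221/443 = 49.9%, Bayview 273/642 = 42.5% → County General
Bayview wins each case group but County General wins overall — the comparison reverses. Bayview's patients skew toward critical, which has a lower base rate.

Yes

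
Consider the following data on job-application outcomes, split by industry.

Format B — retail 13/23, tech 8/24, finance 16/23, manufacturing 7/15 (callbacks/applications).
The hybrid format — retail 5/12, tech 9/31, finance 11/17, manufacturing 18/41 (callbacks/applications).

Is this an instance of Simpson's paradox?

No

Retail: Format B 13/23 = 56.5%, the hybrid format 5/12 = 41.7% → Format B
Tech: Format B 8/24 = 33.3%, the hybrid format 9/31 = 29.0% → Format B
Finance: Format B 16/23 = 69.6%, the hybrid format 11/17 = 64.7% → Format B
Manufacturing: Format B 7/15 = 46.7%, the hybrid format 18/41 = 43.9% → Format B
Overall: Format B 44/85 = 51.8%, the hybrid format 43/101 = 42.6% → Format B
Format B wins overall and in every industry group — no reversal.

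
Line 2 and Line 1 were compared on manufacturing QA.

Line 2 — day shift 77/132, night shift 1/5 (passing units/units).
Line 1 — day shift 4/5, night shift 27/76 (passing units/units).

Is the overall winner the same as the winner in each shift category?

No

Day shift: Line 2 77/132 = 58.3%, Line 1 4/5 = 80.0% → Line 1
Night shift: Line 2 1/5 = 20.0%, Line 1 27/76 = 35.5% → Line 1
Overall: Line 2 78/137 = 56.9%, Line 1 31/81 = 38.3% → Line 2
Line 1 wins each shift group but Line 2 wins overall — the comparison reverses. Line 1's units skew toward night shift, which has a lower base rate.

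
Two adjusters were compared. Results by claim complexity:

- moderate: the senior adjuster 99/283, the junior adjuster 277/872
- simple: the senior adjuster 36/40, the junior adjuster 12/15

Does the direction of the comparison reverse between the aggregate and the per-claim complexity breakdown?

Moderate: the senior adjuster 99/283 = 35.0%, the junior adjuster 277/872 = 31.8% → the senior adjuster
Simple: the senior adjuster 36/40 = 90.0%, the junior adjuster 12/15 = 80.0% → the senior adjuster
Overall: the senior adjuster 135/323 = 41.8%, the junior adjuster 289/887 = 32.6% → the senior adjuster
The senior adjuster wins overall and in every claim group — no reversal.

No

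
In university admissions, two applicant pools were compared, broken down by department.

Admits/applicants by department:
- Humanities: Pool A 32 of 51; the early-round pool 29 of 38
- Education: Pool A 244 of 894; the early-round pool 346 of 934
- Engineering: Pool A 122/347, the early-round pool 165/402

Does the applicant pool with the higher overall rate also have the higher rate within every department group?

Yes

Humanities: Pool A 32/51 = 62.7%, the early-round pool 29/38 = 76.3% → the early-round pool
Education: Pool A 244/894 = 27.3%, the early-round pool 346/934 = 37.0% → the early-round pool
Engineering: Pool A 122/347 = 35.2%, the early-round pool 165/402 = 41.0% → the early-round pool
Overall: Pool A 398/1292 = 30.8%, the early-round pool 540/1374 = 39.3% → the early-round pool
The early-round pool wins overall and in every department group — no reversal.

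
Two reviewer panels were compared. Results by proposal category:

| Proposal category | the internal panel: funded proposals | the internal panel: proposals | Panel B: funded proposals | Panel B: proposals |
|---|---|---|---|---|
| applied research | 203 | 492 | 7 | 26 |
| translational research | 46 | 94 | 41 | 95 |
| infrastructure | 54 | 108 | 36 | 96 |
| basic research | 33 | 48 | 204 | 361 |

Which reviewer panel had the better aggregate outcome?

Panel B

Applied research: the internal panel 203/492 = 41.3%, Panel B 7/26 = 26.9% → the internal panel
Translational research: the internal panel 46/94 = 48.9%, Panel B 41/95 = 43.2% → the internal panel
Infrastructure: the internal panel 54/108 = 50.0%, Panel B 36/96 = 37.5% → the internal panel
Basic research: the internal panel 33/48 = 68.8%, Panel B 204/361 = 56.5% → the internal panel
Overall: the internal panel 336/742 = 45.3%, Panel B 288/578 = 49.8% → Panel B
(The internal panel wins every proposal group but Panel B wins overall — the internal panel's proposals skew toward the low-rate applied research group.)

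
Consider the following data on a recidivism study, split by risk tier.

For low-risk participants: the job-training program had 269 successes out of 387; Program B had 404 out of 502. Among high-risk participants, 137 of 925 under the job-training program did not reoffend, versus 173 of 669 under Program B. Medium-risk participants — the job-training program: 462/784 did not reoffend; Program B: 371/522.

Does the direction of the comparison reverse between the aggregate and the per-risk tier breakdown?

No

Low-risk: the job-training program 269/387 = 69.5%, Program B 404/502 = 80.5% → Program B
High-risk: the job-training program 137/925 = 14.8%, Program B 173/669 = 25.9% → Program B
Medium-risk: the job-training program 462/784 = 58.9%, Program B 371/522 = 71.1% → Program B
Overall: the job-training program 868/2096 = 41.4%, Program B 948/1693 = 56.0% → Program B
Program B wins overall and in every risk group — no reversal.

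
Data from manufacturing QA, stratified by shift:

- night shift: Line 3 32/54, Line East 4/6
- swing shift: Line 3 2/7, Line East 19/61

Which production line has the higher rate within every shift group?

Night shift: Line 3 32/54 = 59.3%, Line East 4/6 = 66.7% → Line East
Swing shift: Line 3 2/7 = 28.6%, Line East 19/61 = 31.1% → Line East
Line East has the higher rate in both groups.

Line East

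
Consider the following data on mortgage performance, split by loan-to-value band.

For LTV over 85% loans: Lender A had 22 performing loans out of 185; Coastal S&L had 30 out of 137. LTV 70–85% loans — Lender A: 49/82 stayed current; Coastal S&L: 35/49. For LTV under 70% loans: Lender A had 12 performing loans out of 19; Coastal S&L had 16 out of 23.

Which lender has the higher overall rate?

Coastal S&L

LTV over 85%: Lender A 22/185 = 11.9%, Coastal S&L 30/137 = 21.9% → Coastal S&L
LTV 70–85%: Lender A 49/82 = 59.8%, Coastal S&L 35/49 = 71.4% → Coastal S&L
LTV under 70%: Lender A 12/19 = 63.2%, Coastal S&L 16/23 = 69.6% → Coastal S&L
Overall: Lender A 83/286 = 29.0%, Coastal S&L 81/209 = 38.8% → Coastal S&L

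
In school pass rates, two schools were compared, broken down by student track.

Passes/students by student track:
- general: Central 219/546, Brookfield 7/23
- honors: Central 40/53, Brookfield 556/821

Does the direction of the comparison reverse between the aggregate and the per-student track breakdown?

General: Central 219/546 = 40.1%, Brookfield 7/23 = 30.4% → Central
Honors: Central 40/53 = 75.5%, Brookfield 556/821 = 67.7% → Central
Overall: Central 259/599 = 43.2%, Brookfield 563/844 = 66.7% → Brookfield
Central wins each student group but Brookfield wins overall — the comparison reverses. Central's students skew toward general, which has a lower base rate.

Yes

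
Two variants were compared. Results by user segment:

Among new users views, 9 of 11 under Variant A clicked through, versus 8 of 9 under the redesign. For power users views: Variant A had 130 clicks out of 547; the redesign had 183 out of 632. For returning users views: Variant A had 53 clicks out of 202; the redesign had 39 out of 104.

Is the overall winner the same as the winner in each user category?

New users: Variant A 9/11 = 81.8%, the redesign 8/9 = 88.9% → the redesign
Power users: Variant A 130/547 = 23.8%, the redesign 183/632 = 29.0% → the redesign
Returning users: Variant A 53/202 = 26.2%, the redesign 39/104 = 37.5% → the redesign
Overall: Variant A 192/760 = 25.3%, the redesign 230/745 = 30.9% → the redesign
The redesign wins overall and in every user group — no reversal.

Yes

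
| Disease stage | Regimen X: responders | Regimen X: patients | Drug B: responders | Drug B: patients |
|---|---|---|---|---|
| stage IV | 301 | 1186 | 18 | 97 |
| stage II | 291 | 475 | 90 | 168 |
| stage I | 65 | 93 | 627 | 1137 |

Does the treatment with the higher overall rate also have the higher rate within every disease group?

Stage IV: Regimen X 301/1186 = 25.4%, Drug B 18/97 = 18.6% → Regimen X
Stage II: Regimen X 291/475 = 61.3%, Drug B 90/168 = 53.6% → Regimen X
Stage I: Regimen X 65/93 = 69.9%, Drug B 627/1137 = 55.1% → Regimen X
Overall: Regimen X 657/1754 = 37.5%, Drug B 735/1402 = 52.4% → Drug B
Regimen X wins each disease group but Drug B wins overall — the comparison reverses. Regimen X's patients skew toward stage IV, which has a lower base rate.

No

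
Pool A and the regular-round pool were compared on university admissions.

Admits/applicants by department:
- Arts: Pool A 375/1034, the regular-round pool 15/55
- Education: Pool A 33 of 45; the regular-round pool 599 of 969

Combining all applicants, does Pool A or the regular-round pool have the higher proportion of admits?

the regular-round pool

Arts: Pool A 375/1034 = 36.3%, the regular-round pool 15/55 = 27.3% → Pool A
Education: Pool A 33/45 = 73.3%, the regular-round pool 599/969 = 61.8% → Pool A
Overall: Pool A 408/1079 = 37.8%, the regular-round pool 614/1024 = 60.0% → the regular-round pool
(Pool A wins every department group but the regular-round pool wins overall — Pool A's applicants skew toward the low-rate Arts group.)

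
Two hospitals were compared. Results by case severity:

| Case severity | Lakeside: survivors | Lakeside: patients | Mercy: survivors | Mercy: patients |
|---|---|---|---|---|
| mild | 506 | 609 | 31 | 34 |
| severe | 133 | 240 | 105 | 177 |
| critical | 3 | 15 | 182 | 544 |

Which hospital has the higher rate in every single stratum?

Mild: Lakeside 506/609 = 83.1%, Mercy 31/34 = 91.2% → Mercy
Severe: Lakeside 133/240 = 55.4%, Mercy 105/177 = 59.3% → Mercy
Critical: Lakeside 3/15 = 20.0%, Mercy 182/544 = 33.5% → Mercy
Mercy has the higher rate in all 3 groups.

Mercy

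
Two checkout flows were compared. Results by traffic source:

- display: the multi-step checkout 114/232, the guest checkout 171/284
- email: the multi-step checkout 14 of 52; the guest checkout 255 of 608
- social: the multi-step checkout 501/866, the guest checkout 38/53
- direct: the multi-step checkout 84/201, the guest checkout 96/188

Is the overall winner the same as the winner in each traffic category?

Display: the multi-step checkout 114/232 = 49.1%, the guest checkout 171/284 = 60.2% → the guest checkout
Email: the multi-step checkout 14/52 = 26.9%, the guest checkout 255/608 = 41.9% → the guest checkout
Social: the multi-step checkout 501/866 = 57.9%, the guest checkout 38/53 = 71.7% → the guest checkout
Direct: the multi-step checkout 84/201 = 41.8%, the guest checkout 96/188 = 51.1% → the guest checkout
Overall: the multi-step checkout 713/1351 = 52.8%, the guest checkout 560/1133 = 49.4% → the multi-step checkout
The guest checkout wins each traffic group but the multi-step checkout wins overall — the comparison reverses. The guest checkout's sessions skew toward email, which has a lower base rate.

No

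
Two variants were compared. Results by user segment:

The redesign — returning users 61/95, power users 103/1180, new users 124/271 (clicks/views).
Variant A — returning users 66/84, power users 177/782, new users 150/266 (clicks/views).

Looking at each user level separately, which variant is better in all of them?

Variant A

Returning users: the redesign 61/95 = 64.2%, Variant A 66/84 = 78.6% → Variant A
Power users: the redesign 103/1180 = 8.7%, Variant A 177/782 = 22.6% → Variant A
New users: the redesign 124/271 = 45.8%, Variant A 150/266 = 56.4% → Variant A
Variant A has the higher rate in all 3 groups.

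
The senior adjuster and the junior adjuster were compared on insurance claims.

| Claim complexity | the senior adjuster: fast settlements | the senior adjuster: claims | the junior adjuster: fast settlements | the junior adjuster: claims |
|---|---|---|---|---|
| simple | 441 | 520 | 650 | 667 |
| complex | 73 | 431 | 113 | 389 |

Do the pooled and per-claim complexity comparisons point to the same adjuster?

Simple: the senior adjuster 441/520 = 84.8%, the junior adjuster 650/667 = 97.5% → the junior adjuster
Complex: the senior adjuster 73/431 = 16.9%, the junior adjuster 113/389 = 29.0% → the junior adjuster
Overall: the senior adjuster 514/951 = 54.0%, the junior adjuster 763/1056 = 72.3% → the junior adjuster
The junior adjuster wins overall and in every claim group — no reversal.

Yes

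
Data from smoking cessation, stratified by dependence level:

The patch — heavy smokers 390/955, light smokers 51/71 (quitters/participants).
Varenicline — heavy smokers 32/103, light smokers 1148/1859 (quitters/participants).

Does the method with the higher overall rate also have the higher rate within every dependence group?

No

Heavy smokers: the patch 390/955 = 40.8%, varenicline 32/103 = 31.1% → the patch
Light smokers: the patch 51/71 = 71.8%, varenicline 1148/1859 = 61.8% → the patch
Overall: the patch 441/1026 = 43.0%, varenicline 1180/1962 = 60.1% → varenicline
The patch wins each dependence group but varenicline wins overall — the comparison reverses. The patch's participants skew toward heavy smokers, which has a lower base rate.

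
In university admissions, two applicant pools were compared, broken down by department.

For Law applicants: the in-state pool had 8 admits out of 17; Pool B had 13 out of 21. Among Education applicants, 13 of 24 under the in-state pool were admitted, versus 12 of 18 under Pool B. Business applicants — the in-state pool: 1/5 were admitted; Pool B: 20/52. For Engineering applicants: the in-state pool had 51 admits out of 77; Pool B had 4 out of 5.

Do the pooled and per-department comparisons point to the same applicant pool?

No

Law: the in-state pool 8/17 = 47.1%, Pool B 13/21 = 61.9% → Pool B
Education: the in-state pool 13/24 = 54.2%, Pool B 12/18 = 66.7% → Pool B
Business: the in-state pool 1/5 = 20.0%, Pool B 20/52 = 38.5% → Pool B
Engineering: the in-state pool 51/77 = 66.2%, Pool B 4/5 = 80.0% → Pool B
Overall: the in-state pool 73/123 = 59.3%, Pool B 49/96 = 51.0% → the in-state pool
Pool B wins each department group but the in-state pool wins overall — the comparison reverses. Pool B's applicants skew toward Business, which has a lower base rate.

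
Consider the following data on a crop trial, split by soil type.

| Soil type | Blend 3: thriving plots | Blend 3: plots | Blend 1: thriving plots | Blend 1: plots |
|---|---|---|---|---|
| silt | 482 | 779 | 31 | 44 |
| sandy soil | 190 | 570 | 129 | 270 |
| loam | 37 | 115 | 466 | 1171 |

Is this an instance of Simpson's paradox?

Yes

Silt: Blend 3 482/779 = 61.9%, Blend 1 31/44 = 70.5% → Blend 1
Sandy soil: Blend 3 190/570 = 33.3%, Blend 1 129/270 = 47.8% → Blend 1
Loam: Blend 3 37/115 = 32.2%, Blend 1 466/1171 = 39.8% → Blend 1
Overall: Blend 3 709/1464 = 48.4%, Blend 1 626/1485 = 42.2% → Blend 3
Blend 1 wins each soil group but Blend 3 wins overall — the comparison reverses. Blend 1's plots skew toward loam, which has a lower base rate.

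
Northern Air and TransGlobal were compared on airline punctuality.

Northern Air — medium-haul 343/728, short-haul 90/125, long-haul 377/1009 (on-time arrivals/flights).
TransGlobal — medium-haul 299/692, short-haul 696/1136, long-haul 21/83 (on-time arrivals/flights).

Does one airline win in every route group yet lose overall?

Medium-haul: Northern Air 343/728 = 47.1%, TransGlobal 299/692 = 43.2% → Northern Air
Short-haul: Northern Air 90/125 = 72.0%, TransGlobal 696/1136 = 61.3% → Northern Air
Long-haul: Northern Air 377/1009 = 37.4%, TransGlobal 21/83 = 25.3% → Northern Air
Overall: Northern Air 810/1862 = 43.5%, TransGlobal 1016/1911 = 53.2% → TransGlobal
Northern Air wins each route group but TransGlobal wins overall — the comparison reverses. Northern Air's flights skew toward long-haul, which has a lower base rate.

Yes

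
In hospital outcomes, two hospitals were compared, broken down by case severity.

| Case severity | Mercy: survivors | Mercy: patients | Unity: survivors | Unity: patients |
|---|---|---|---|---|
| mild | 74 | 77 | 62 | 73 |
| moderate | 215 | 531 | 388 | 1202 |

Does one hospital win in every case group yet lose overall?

Mild: Mercy 74/77 = 96.1%, Unity 62/73 = 84.9% → Mercy
Moderate: Mercy 215/531 = 40.5%, Unity 388/1202 = 32.3% → Mercy
Overall: Mercy 289/608 = 47.5%, Unity 450/1275 = 35.3% → Mercy
Mercy wins overall and in every case group — no reversal.

No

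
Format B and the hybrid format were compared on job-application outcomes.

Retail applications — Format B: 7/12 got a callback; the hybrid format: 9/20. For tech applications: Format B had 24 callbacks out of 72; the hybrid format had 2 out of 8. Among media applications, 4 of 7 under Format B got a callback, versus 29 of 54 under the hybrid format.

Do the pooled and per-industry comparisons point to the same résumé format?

Retail: Format B 7/12 = 58.3%, the hybrid format 9/20 = 45.0% → Format B
Tech: Format B 24/72 = 33.3%, the hybrid format 2/8 = 25.0% → Format B
Media: Format B 4/7 = 57.1%, the hybrid format 29/54 = 53.7% → Format B
Overall: Format B 35/91 = 38.5%, the hybrid format 40/82 = 48.8% → the hybrid format
Format B wins each industry group but the hybrid format wins overall — the comparison reverses. Format B's applications skew toward tech, which has a lower base rate.

No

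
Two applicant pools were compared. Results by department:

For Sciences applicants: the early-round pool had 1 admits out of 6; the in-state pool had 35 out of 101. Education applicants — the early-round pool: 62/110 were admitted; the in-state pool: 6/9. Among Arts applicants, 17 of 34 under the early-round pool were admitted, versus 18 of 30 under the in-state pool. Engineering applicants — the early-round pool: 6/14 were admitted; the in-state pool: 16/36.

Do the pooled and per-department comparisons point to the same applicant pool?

Sciences: the early-round pool 1/6 = 16.7%, the in-state pool 35/101 = 34.7% → the in-state pool
Education: the early-round pool 62/110 = 56.4%, the in-state pool 6/9 = 66.7% → the in-state pool
Arts: the early-round pool 17/34 = 50.0%, the in-state pool 18/30 = 60.0% → the in-state pool
Engineering: the early-round pool 6/14 = 42.9%, the in-state pool 16/36 = 44.4% → the in-state pool
Overall: the early-round pool 86/164 = 52.4%, the in-state pool 75/176 = 42.6% → the early-round pool
The in-state pool wins each department group but the early-round pool wins overall — the comparison reverses. The in-state pool's applicants skew toward Sciences, which has a lower base rate.

No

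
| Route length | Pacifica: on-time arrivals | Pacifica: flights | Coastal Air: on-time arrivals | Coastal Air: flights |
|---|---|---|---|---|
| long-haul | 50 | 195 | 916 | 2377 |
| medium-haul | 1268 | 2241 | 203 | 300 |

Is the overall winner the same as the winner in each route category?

No

Long-haul: Pacifica 50/195 = 25.6%, Coastal Air 916/2377 = 38.5% → Coastal Air
Medium-haul: Pacifica 1268/2241 = 56.6%, Coastal Air 203/300 = 67.7% → Coastal Air
Overall: Pacifica 1318/2436 = 54.1%, Coastal Air 1119/2677 = 41.8% → Pacifica
Coastal Air wins each route group but Pacifica wins overall — the comparison reverses. Coastal Air's flights skew toward long-haul, which has a lower base rate.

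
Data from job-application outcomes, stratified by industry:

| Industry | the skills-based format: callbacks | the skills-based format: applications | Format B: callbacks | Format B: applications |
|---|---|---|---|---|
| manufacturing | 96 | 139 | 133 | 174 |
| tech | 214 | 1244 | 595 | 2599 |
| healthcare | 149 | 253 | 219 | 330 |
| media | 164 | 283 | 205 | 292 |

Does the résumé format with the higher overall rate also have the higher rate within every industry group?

Manufacturing: the skills-based format 96/139 = 69.1%, Format B 133/174 = 76.4% → Format B
Tech: the skills-based format 214/1244 = 17.2%, Format B 595/2599 = 22.9% → Format B
Healthcare: the skills-based format 149/253 = 58.9%, Format B 219/330 = 66.4% → Format B
Media: the skills-based format 164/283 = 58.0%, Format B 205/292 = 70.2% → Format B
Overall: the skills-based format 623/1919 = 32.5%, Format B 1152/3395 = 33.9% → Format B
Format B wins overall and in every industry group — no reversal.

Yes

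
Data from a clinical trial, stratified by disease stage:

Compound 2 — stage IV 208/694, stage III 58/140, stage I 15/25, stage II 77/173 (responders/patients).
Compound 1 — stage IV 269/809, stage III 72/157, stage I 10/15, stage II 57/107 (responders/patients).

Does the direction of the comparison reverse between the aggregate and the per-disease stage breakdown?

No

Stage IV: Compound 2 208/694 = 30.0%, Compound 1 269/809 = 33.3% → Compound 1
Stage III: Compound 2 58/140 = 41.4%, Compound 1 72/157 = 45.9% → Compound 1
Stage I: Compound 2 15/25 = 60.0%, Compound 1 10/15 = 66.7% → Compound 1
Stage II: Compound 2 77/173 = 44.5%, Compound 1 57/107 = 53.3% → Compound 1
Overall: Compound 2 358/1032 = 34.7%, Compound 1 408/1088 = 37.5% → Compound 1
Compound 1 wins overall and in every disease group — no reversal.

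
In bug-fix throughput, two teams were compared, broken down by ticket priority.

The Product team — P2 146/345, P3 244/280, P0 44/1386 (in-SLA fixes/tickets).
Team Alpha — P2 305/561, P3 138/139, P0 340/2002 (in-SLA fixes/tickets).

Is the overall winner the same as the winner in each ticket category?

P2: the Product team 146/345 = 42.3%, Team Alpha 305/561 = 54.4% → Team Alpha
P3: the Product team 244/280 = 87.1%, Team Alpha 138/139 = 99.3% → Team Alpha
P0: the Product team 44/1386 = 3.2%, Team Alpha 340/2002 = 17.0% → Team Alpha
Overall: the Product team 434/2011 = 21.6%, Team Alpha 783/2702 = 29.0% → Team Alpha
Team Alpha wins overall and in every ticket group — no reversal.

Yes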